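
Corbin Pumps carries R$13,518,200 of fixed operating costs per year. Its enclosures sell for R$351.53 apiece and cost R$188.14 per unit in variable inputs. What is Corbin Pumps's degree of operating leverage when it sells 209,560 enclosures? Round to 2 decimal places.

Contribution at this volume is 209,560 × R$163.39 = R$34,240,008.40.
Subtracting fixed costs: EBIT = R$34,240,008.40 − R$13,518,200 = R$20,721,808.40.
Degree of operating leverage = R$34,240,008.40 / R$20,721,808.40 = 1.6524.

1.65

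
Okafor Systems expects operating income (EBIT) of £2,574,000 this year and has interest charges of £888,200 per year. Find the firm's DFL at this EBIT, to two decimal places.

1.53

Annual interest charges come to £888,200.00.
Degree of financial leverage = EBIT / (EBIT − interest) = £2,574,000 / £1,685,800.00 = 1.5269.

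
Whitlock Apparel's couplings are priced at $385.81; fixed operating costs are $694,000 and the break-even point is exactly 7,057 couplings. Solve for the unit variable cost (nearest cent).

$287.47

At break-even, FC = Q × (P − VC), so P − VC = $694,000 ÷ 7,057 = $98.3421.
Hence VC = price − CM = $385.81 − $98.3421 = $287.47.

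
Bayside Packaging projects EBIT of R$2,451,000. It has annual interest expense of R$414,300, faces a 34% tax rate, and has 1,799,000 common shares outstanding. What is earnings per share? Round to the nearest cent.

R$0.75

Pre-tax income = R$2,451,000 − R$414,300.00 = R$2,036,700.00.
After tax at 34%: net income = R$2,036,700.00 × 0.66 = R$1,344,222.00.
Per share: R$1,344,222.00 / 1,799,000 shares = R$0.75.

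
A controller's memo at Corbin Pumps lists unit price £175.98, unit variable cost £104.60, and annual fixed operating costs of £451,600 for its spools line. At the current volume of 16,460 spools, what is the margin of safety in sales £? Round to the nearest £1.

Contribution margin per unit = £175.98 − £104.60 = £71.38. Break-even units = £451,600 ÷ £71.38 = 6,326.70; break-even revenue = 6,326.70 × £175.98 = £1,113,373.05.
Actual sales revenue = 16,460 × £175.98 = £2,896,630.80.
Margin of safety = £2,896,630.80 − £1,113,373.05 = £1,783,258.

£1,783,258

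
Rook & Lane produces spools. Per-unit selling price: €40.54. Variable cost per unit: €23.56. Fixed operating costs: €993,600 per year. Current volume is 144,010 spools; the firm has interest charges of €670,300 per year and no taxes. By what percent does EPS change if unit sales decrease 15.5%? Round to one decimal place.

Total contribution margin = 144,010 × €16.98 = €2,445,289.80.
Subtracting fixed costs: EBIT = €2,445,289.80 − €993,600 = €1,451,689.80.
Interest = €670,300.00, so EBIT − I = €781,389.80.
Degree of combined leverage = contribution ÷ (EBIT − I) = €2,445,289.80 ÷ €781,389.80 = 3.1294.
EPS therefore changes by 3.1294 × (-15.5%) = -48.5%.

-48.5%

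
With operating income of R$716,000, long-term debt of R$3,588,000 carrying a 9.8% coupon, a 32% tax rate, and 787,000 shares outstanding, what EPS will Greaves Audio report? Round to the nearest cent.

R$0.31

Pre-tax income = R$716,000 − R$351,624.00 = R$364,376.00.
Net income = R$364,376.00 × (1 − 0.32) = R$247,775.68.
EPS = R$247,775.68 ÷ 787,000 = R$0.31.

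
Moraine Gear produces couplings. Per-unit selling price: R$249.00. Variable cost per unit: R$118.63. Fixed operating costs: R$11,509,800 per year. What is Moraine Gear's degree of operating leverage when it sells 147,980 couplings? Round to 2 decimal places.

At 147,980 units, contribution = 147,980 × R$130.37 = R$19,292,152.60.
Operating income = contribution − fixed costs = R$19,292,152.60 − R$11,509,800 = R$7,782,352.60.
So DOL = total CM / EBIT = R$19,292,152.60 / R$7,782,352.60 = 2.4790.

2.48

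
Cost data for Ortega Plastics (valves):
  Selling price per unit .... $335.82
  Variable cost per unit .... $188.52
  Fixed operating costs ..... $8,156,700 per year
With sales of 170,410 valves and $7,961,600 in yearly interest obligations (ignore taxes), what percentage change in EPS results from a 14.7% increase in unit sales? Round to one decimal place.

At 170,410 units, contribution = 170,410 × $147.30 = $25,101,393.00.
Subtracting fixed costs: EBIT = $25,101,393.00 − $8,156,700 = $16,944,693.00.
Interest = $7,961,600.00, so EBIT − I = $8,983,093.00.
Degree of combined leverage = contribution ÷ (EBIT − I) = $25,101,393.00 ÷ $8,983,093.00 = 2.7943.
%ΔEPS = DCL × %ΔSales = 2.7943 × +14.7% = +41.1%.

+41.1%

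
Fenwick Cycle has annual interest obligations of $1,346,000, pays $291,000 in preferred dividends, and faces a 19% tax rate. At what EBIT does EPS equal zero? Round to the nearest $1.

$1,705,259

Preferred dividends are paid after tax, so their pre-tax equivalent is $291,000 ÷ (1 − 0.19) = $359,259.26.
Financial break-even EBIT = interest + D_p ÷ (1 − t) = $1,346,000 + $359,259.26 = $1,705,259.26.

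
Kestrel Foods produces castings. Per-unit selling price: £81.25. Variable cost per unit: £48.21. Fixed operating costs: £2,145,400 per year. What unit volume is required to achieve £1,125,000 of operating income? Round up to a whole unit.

Unit CM = price − variable cost = £81.25 − £48.21 = £33.04.
Units = (FC + target) / CM = (£2,145,400 + £1,125,000) / £33.04 = 98,983.05, so 98,984 castings.

98,984 castings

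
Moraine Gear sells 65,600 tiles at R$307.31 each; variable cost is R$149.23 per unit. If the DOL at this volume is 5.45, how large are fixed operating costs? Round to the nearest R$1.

Contribution at this volume is 65,600 × R$158.08 = R$10,370,048.00.
Since DOL = CM ÷ EBIT, EBIT = R$10,370,048.00 ÷ 5.45 = R$1,902,761.10.
And FC = contribution − EBIT = R$10,370,048.00 − R$1,902,761.10 = R$8,467,287.

R$8,467,287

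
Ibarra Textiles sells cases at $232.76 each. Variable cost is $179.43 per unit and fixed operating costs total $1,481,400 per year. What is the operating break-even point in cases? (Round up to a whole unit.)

Each unit contributes $232.76 − $179.43 = $53.33.
Units to break even: $1,481,400 ÷ $53.33 = 27,777.99, rounded up to 27,778.

27,778 cases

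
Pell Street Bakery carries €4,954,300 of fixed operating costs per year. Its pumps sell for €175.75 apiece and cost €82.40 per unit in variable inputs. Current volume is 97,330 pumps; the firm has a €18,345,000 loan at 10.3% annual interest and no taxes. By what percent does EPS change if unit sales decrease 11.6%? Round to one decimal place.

-47.0%

Contribution at this volume is 97,330 × €93.35 = €9,085,755.50.
Subtracting fixed costs: EBIT = €9,085,755.50 − €4,954,300 = €4,131,455.50.
After interest of €1,889,535.00, pre-tax earnings = €2,241,920.50.
DCL = total CM / (EBIT − I) = €9,085,755.50 / €2,241,920.50 = 4.0527.
EPS therefore changes by 4.0527 × (-11.6%) = -47.0%.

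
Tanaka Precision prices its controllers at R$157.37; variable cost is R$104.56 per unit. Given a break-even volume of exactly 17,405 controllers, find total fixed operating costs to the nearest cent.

Each unit contributes R$157.37 − R$104.56 = R$52.81.
Fixed costs = break-even units × CM = 17,405 × R$52.81 = R$919,158.05.

R$919,158.05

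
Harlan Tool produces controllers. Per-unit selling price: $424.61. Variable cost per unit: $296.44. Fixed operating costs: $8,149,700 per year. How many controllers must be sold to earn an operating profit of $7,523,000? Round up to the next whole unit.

122,281 controllers

Unit CM = price − variable cost = $424.61 − $296.44 = $128.17.
Required volume = (fixed costs + target profit) ÷ CM = ($8,149,700 + $7,523,000) ÷ $128.17 = 122,280.56, so 122,281 controllers.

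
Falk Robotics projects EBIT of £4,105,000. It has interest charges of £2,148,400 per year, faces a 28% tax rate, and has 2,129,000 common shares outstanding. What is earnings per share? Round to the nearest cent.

Pre-tax income = £4,105,000 − £2,148,400.00 = £1,956,600.00.
Net income = £1,956,600.00 × (1 − 0.28) = £1,408,752.00.
EPS = £1,408,752.00 ÷ 2,129,000 = £0.66.

£0.66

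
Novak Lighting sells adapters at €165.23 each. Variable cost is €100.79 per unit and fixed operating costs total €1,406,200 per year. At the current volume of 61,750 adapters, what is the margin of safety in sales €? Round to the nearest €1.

€6,597,328

Unit CM = price − variable cost = €165.23 − €100.79 = €64.44. Break-even units = €1,406,200 ÷ €64.44 = 21,821.85; break-even revenue = 21,821.85 × €165.23 = €3,605,624.24.
Actual sales revenue = 61,750 × €165.23 = €10,202,952.50.
Margin of safety = €10,202,952.50 − €3,605,624.24 = €6,597,328.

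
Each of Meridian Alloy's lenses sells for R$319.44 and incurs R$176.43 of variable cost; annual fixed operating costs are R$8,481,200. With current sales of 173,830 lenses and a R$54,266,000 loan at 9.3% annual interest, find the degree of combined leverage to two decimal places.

Total contribution margin = 173,830 × R$143.01 = R$24,859,428.30.
Operating income = contribution − fixed costs = R$24,859,428.30 − R$8,481,200 = R$16,378,228.30. Interest = R$5,046,738.00, so EBIT − I = R$11,331,490.30.
Degree of total leverage = total CM / (EBIT − interest) = R$24,859,428.30 / R$11,331,490.30 = 2.1938.

2.19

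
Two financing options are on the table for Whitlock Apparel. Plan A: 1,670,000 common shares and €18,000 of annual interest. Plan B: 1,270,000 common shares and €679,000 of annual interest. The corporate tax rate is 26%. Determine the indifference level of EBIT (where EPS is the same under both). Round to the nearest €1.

At indifference, (EBIT − 18,000)(1 − t)/1,670,000 = (EBIT − 679,000)(1 − t)/1,270,000.
The (1 − t) factor cancels: (EBIT − 18,000) × 1,270,000 = (EBIT − 679,000) × 1,670,000.
EBIT × (1,670,000 − 1,270,000) = 679,000 × 1,670,000 − 18,000 × 1,270,000 = 1,111,070,000,000, so EBIT = 1,111,070,000,000 ÷ 400,000 = 2,777,675.00.

€2,777,675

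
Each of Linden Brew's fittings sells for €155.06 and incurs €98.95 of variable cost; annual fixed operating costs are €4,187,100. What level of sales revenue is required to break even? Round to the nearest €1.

€11,571,052

Contribution margin per unit = €155.06 − €98.95 = €56.11, a CM ratio of €56.11 ÷ €155.06 = 0.3619.
Break-even sales = FC ÷ CM ratio = €4,187,100 × €155.06 / €56.11 = €11,571,052.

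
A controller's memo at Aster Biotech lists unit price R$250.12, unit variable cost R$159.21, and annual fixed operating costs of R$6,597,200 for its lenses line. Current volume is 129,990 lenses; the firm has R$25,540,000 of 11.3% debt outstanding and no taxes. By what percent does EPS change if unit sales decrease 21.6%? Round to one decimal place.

Contribution at this volume is 129,990 × R$90.91 = R$11,817,390.90.
Operating income = contribution − fixed costs = R$11,817,390.90 − R$6,597,200 = R$5,220,190.90.
Interest = R$2,886,020.00, so EBIT − I = R$2,334,170.90.
DCL = total CM / (EBIT − I) = R$11,817,390.90 / R$2,334,170.90 = 5.0628.
EPS therefore changes by 5.0628 × (-21.6%) = -109.4%.

-109.4%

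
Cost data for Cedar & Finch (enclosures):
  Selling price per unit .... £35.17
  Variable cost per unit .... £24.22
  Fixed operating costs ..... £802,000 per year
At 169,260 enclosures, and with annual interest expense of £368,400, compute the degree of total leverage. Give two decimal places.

2.71

Total contribution margin = 169,260 × £10.95 = £1,853,397.00.
EBIT = £1,853,397.00 − £802,000 = £1,051,397.00. Interest = £368,400.00.
DOL = £1,853,397.00 ÷ £1,051,397.00 = 1.7628; DFL = £1,051,397.00 ÷ £682,997.00 = 1.5394.
Combined leverage = 1.7628 × 1.5394 = 2.7137.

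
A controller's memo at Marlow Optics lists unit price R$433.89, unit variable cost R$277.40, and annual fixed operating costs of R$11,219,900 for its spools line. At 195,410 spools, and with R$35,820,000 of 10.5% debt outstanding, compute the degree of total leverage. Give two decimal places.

1.96

Contribution at this volume is 195,410 × R$156.49 = R$30,579,710.90.
EBIT = R$30,579,710.90 − R$11,219,900 = R$19,359,810.90. Interest = R$3,761,100.00, so EBIT − I = R$15,598,710.90.
DCL = contribution ÷ (EBIT − I) = R$30,579,710.90 ÷ R$15,598,710.90 = 1.9604.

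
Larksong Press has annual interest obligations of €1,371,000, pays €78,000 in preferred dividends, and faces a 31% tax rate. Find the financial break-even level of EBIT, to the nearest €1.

€1,484,043

Preferred dividends are paid after tax, so their pre-tax equivalent is €78,000 ÷ (1 − 0.31) = €113,043.48.
EPS = 0 when EBIT covers interest plus the pre-tax preferred burden: €1,371,000 + €113,043.48 = €1,484,043.48.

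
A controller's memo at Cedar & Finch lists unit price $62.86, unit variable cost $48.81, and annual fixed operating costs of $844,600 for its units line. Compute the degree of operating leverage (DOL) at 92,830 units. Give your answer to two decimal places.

Total contribution margin = 92,830 × $14.05 = $1,304,261.50.
Operating income = contribution − fixed costs = $1,304,261.50 − $844,600 = $459,661.50.
So DOL = total CM / EBIT = $1,304,261.50 / $459,661.50 = 2.8374.

2.84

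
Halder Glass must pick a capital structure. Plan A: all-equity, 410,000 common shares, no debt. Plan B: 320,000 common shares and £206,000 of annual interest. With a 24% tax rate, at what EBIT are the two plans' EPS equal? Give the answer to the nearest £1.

£938,444

At indifference, (EBIT − 0)(1 − t)/410,000 = (EBIT − 206,000)(1 − t)/320,000.
The (1 − t) factor cancels: (EBIT − 0) × 320,000 = (EBIT − 206,000) × 410,000.
Solving, EBIT = (206,000·410,000 − 0·320,000) / (410,000 − 320,000) = 84,460,000,000 / 90,000 = 938,444.44.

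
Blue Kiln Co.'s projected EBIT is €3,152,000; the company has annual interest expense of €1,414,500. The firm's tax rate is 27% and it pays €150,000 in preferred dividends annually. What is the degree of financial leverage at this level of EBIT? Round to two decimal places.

2.06

Interest = €1,414,500.00.
Preferred dividends grossed up pre-tax: €150,000 / (1 − 0.27) = €205,479.45.
DFL = EBIT ÷ [EBIT − I − D_p/(1−t)] = €3,152,000 ÷ [€3,152,000 − €1,414,500.00 − €205,479.45] = €3,152,000 ÷ €1,532,020.55 = 2.0574.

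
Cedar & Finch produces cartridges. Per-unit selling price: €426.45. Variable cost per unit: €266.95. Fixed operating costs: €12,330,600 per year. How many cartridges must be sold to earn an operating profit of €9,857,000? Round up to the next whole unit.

139,108 cartridges

Each unit contributes €426.45 − €266.95 = €159.50.
Need Q such that Q × €159.50 − €12,330,600 = €9,857,000, i.e. Q = €22,187,600 / €159.50 = 139,107.21 → 139,108.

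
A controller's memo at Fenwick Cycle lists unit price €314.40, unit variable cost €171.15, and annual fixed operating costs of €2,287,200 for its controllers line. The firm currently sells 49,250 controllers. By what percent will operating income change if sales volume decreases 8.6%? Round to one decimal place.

-12.7%

Contribution at this volume is 49,250 × €143.25 = €7,055,062.50.
Subtracting fixed costs: EBIT = €7,055,062.50 − €2,287,200 = €4,767,862.50.
Degree of operating leverage = €7,055,062.50 / €4,767,862.50 = 1.4797.
%ΔEBIT = DOL × %ΔSales = 1.4797 × -8.6% = -12.7%.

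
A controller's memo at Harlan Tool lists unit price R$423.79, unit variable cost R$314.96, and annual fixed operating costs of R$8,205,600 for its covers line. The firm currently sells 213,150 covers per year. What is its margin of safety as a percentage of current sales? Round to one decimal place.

Each unit contributes R$423.79 − R$314.96 = R$108.83. Break-even units = R$8,205,600 ÷ R$108.83 = 75,398.33; break-even revenue = 75,398.33 × R$423.79 = R$31,953,057.28.
Current sales = 213,150 × R$423.79 = R$90,330,838.50.
Margin of safety = (R$90,330,838.50 − R$31,953,057.28) ÷ R$90,330,838.50 = 64.6%.

64.6%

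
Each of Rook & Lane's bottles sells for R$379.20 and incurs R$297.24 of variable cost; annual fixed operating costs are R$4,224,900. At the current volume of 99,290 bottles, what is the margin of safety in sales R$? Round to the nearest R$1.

Unit CM = price − variable cost = R$379.20 − R$297.24 = R$81.96. Break-even units = R$4,224,900 ÷ R$81.96 = 51,548.32; break-even revenue = 51,548.32 × R$379.20 = R$19,547,121.52.
Actual sales revenue = 99,290 × R$379.20 = R$37,650,768.00.
Margin of safety = R$37,650,768.00 − R$19,547,121.52 = R$18,103,646.

R$18,103,646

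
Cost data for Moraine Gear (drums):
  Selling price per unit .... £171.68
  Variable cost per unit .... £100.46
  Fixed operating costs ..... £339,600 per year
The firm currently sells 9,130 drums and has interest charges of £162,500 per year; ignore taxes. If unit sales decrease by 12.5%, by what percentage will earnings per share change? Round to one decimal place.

-54.9%

Total contribution margin = 9,130 × £71.22 = £650,238.60.
Operating income = contribution − fixed costs = £650,238.60 − £339,600 = £310,638.60.
Interest = £162,500.00, so EBIT − I = £148,138.60.
DCL = total CM / (EBIT − I) = £650,238.60 / £148,138.60 = 4.3894.
%ΔEPS = DCL × %ΔSales = 4.3894 × -12.5% = -54.9%.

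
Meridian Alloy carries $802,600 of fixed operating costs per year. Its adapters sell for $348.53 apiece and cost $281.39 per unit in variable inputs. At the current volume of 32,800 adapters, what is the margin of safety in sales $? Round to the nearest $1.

Contribution margin per unit = $348.53 − $281.39 = $67.14. Break-even units = $802,600 ÷ $67.14 = 11,954.13; break-even revenue = 11,954.13 × $348.53 = $4,166,371.43.
Current sales = 32,800 × $348.53 = $11,431,784.00.
Margin of safety = $11,431,784.00 − $4,166,371.43 = $7,265,413.

$7,265,413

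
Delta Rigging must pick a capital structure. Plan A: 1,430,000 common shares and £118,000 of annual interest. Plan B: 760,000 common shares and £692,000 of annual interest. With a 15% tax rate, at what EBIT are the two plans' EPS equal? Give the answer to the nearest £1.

Set EPS_A = EPS_B: (EBIT − £118,000)(1 − 0.15) ÷ 1,430,000 = (EBIT − £692,000)(1 − 0.15) ÷ 760,000.
The (1 − t) factor cancels: (EBIT − 118,000) × 760,000 = (EBIT − 692,000) × 1,430,000.
EBIT × (1,430,000 − 760,000) = 692,000 × 1,430,000 − 118,000 × 760,000 = 899,880,000,000, so EBIT = 899,880,000,000 ÷ 670,000 = 1,343,104.48.

£1,343,104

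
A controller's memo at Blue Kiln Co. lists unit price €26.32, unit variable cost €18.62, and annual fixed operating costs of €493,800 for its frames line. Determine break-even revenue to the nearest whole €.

CM per unit = €26.32 − €18.62 = €7.70; CM ratio = €7.70 / €26.32 = 0.2926.
Break-even sales = FC ÷ CM ratio = €493,800 × €26.32 / €7.70 = €1,687,898.

€1,687,898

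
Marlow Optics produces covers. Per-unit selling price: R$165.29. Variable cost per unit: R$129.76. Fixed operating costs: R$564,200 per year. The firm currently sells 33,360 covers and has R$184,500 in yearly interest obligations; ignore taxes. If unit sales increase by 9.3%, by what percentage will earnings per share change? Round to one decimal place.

+25.2%

Total contribution margin = 33,360 × R$35.53 = R$1,185,280.80.
Operating income = contribution − fixed costs = R$1,185,280.80 − R$564,200 = R$621,080.80.
Interest = R$184,500.00, so EBIT − I = R$436,580.80.
DCL = total CM / (EBIT − I) = R$1,185,280.80 / R$436,580.80 = 2.7149.
%ΔEPS = DCL × %ΔSales = 2.7149 × +9.3% = +25.2%.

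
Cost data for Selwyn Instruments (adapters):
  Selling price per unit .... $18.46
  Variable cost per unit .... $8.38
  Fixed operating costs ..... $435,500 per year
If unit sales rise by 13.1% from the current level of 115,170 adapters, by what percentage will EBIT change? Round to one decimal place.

+21.0%

Total contribution margin = 115,170 × $10.08 = $1,160,913.60.
Operating income = contribution − fixed costs = $1,160,913.60 − $435,500 = $725,413.60.
DOL = contribution ÷ EBIT = $1,160,913.60 ÷ $725,413.60 = 1.6003.
So EBIT moves 1.6003 × (+13.1%) = +21.0%.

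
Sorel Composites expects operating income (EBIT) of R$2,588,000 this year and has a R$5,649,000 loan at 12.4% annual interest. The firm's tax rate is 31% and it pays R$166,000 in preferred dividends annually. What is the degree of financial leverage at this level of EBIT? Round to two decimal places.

Interest = R$700,476.00.
Pre-tax preferred-dividend burden = R$166,000 ÷ (1 − 0.31) = R$240,579.71.
DFL = EBIT ÷ [EBIT − I − D_p/(1−t)] = R$2,588,000 ÷ [R$2,588,000 − R$700,476.00 − R$240,579.71] = R$2,588,000 ÷ R$1,646,944.29 = 1.5714.

1.57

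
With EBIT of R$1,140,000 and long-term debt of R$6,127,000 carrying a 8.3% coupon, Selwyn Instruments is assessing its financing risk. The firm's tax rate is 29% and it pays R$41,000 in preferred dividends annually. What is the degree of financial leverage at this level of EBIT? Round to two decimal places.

Annual interest charges come to R$508,541.00.
Pre-tax preferred-dividend burden = R$41,000 ÷ (1 − 0.29) = R$57,746.48.
DFL = EBIT ÷ [EBIT − I − D_p/(1−t)] = R$1,140,000 ÷ [R$1,140,000 − R$508,541.00 − R$57,746.48] = R$1,140,000 ÷ R$573,712.52 = 1.9871.

1.99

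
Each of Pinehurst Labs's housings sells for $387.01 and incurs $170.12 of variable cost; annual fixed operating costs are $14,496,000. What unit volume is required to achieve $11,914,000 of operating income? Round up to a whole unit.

121,767 housings

Contribution margin per unit = $387.01 − $170.12 = $216.89.
Units = (FC + target) / CM = ($14,496,000 + $11,914,000) / $216.89 = 121,766.79, so 121,767 housings.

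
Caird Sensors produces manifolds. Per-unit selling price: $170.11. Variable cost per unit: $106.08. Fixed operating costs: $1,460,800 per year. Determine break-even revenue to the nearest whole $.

$3,880,942

Contribution margin per unit = $170.11 − $106.08 = $64.03, a CM ratio of $64.03 ÷ $170.11 = 0.3764.
Break-even sales = FC ÷ CM ratio = $1,460,800 × $170.11 / $64.03 = $3,880,942.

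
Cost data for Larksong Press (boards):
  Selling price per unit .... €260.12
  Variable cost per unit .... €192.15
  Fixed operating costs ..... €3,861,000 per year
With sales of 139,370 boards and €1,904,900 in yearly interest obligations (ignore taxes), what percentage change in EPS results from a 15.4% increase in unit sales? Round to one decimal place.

+39.4%

At 139,370 units, contribution = 139,370 × €67.97 = €9,472,978.90.
EBIT = €9,472,978.90 − €3,861,000 = €5,611,978.90.
Interest = €1,904,900.00, so EBIT − I = €3,707,078.90.
DCL = total CM / (EBIT − I) = €9,472,978.90 / €3,707,078.90 = 2.5554.
%ΔEPS = DCL × %ΔSales = 2.5554 × +15.4% = +39.4%.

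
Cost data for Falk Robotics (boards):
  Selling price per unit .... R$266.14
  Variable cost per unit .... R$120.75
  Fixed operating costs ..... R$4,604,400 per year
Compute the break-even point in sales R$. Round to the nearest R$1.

R$8,428,468

CM per unit = R$266.14 − R$120.75 = R$145.39; CM ratio = R$145.39 / R$266.14 = 0.5463.
Break-even revenue = fixed costs × price ÷ CM = R$4,604,400 × R$266.14 ÷ R$145.39 = R$8,428,468.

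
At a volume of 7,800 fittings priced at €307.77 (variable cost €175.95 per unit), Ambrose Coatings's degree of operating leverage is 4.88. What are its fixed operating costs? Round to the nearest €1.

Contribution at this volume is 7,800 × €131.82 = €1,028,196.00.
DOL = contribution / EBIT, so EBIT = €1,028,196.00 / 4.88 = €210,695.90.
And FC = contribution − EBIT = €1,028,196.00 − €210,695.90 = €817,500.

€817,500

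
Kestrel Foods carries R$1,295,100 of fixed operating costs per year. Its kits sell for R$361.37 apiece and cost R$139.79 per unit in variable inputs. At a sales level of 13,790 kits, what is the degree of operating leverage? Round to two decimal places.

1.74

Total contribution margin = 13,790 × R$221.58 = R$3,055,588.20.
Operating income = contribution − fixed costs = R$3,055,588.20 − R$1,295,100 = R$1,760,488.20.
Degree of operating leverage = R$3,055,588.20 / R$1,760,488.20 = 1.7356.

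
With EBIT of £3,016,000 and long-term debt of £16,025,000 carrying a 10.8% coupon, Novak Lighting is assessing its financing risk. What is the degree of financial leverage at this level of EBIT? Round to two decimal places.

2.35

Interest = £1,730,700.00.
Degree of financial leverage = EBIT / (EBIT − interest) = £3,016,000 / £1,285,300.00 = 2.3465.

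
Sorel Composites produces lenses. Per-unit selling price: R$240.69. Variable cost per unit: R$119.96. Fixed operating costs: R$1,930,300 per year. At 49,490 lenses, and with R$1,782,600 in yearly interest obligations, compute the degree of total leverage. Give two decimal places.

Total contribution margin = 49,490 × R$120.73 = R$5,974,927.70.
Subtracting fixed costs: EBIT = R$5,974,927.70 − R$1,930,300 = R$4,044,627.70. Interest = R$1,782,600.00, so EBIT − I = R$2,262,027.70.
DCL = contribution ÷ (EBIT − I) = R$5,974,927.70 ÷ R$2,262,027.70 = 2.6414.

2.64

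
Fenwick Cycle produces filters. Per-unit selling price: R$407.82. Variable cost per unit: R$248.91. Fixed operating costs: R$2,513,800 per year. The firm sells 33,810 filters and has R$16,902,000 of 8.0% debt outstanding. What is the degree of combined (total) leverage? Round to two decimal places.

Total contribution margin = 33,810 × R$158.91 = R$5,372,747.10.
EBIT = R$5,372,747.10 − R$2,513,800 = R$2,858,947.10. Interest = R$1,352,160.00.
DOL = R$5,372,747.10 ÷ R$2,858,947.10 = 1.8793; DFL = R$2,858,947.10 ÷ R$1,506,787.10 = 1.8974.
Combined leverage = 1.8793 × 1.8974 = 3.5658.

3.57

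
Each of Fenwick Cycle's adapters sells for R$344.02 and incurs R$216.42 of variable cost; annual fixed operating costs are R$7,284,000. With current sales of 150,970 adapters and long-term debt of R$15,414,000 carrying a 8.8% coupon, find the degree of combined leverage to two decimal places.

Contribution at this volume is 150,970 × R$127.60 = R$19,263,772.00.
Subtracting fixed costs: EBIT = R$19,263,772.00 − R$7,284,000 = R$11,979,772.00. Interest = R$1,356,432.00.
DOL = R$19,263,772.00 ÷ R$11,979,772.00 = 1.6080; DFL = R$11,979,772.00 ÷ R$10,623,340.00 = 1.1277.
DCL = DOL × DFL = 1.6080 × 1.1277 = 1.8133.

1.81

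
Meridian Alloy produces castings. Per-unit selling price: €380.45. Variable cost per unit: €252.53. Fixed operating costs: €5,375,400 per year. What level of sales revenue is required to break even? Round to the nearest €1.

€15,987,109

CM per unit = €380.45 − €252.53 = €127.92; CM ratio = €127.92 / €380.45 = 0.3362.
Break-even sales = FC ÷ CM ratio = €5,375,400 × €380.45 / €127.92 = €15,987,109.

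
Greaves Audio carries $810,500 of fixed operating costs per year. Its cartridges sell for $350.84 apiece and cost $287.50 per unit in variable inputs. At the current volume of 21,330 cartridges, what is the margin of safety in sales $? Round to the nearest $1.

Unit CM = price − variable cost = $350.84 − $287.50 = $63.34. Break-even units = $810,500 ÷ $63.34 = 12,796.02; break-even revenue = 12,796.02 × $350.84 = $4,489,356.17.
Actual sales revenue = 21,330 × $350.84 = $7,483,417.20.
Margin of safety = $7,483,417.20 − $4,489,356.17 = $2,994,061.

$2,994,061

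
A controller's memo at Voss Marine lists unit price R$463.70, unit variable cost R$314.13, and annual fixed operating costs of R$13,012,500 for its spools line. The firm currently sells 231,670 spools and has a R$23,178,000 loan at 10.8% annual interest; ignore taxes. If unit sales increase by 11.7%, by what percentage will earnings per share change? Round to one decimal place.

+21.2%

At 231,670 units, contribution = 231,670 × R$149.57 = R$34,650,881.90.
Subtracting fixed costs: EBIT = R$34,650,881.90 − R$13,012,500 = R$21,638,381.90.
Interest = R$2,503,224.00, so EBIT − I = R$19,135,157.90.
DCL = total CM / (EBIT − I) = R$34,650,881.90 / R$19,135,157.90 = 1.8108.
%ΔEPS = DCL × %ΔSales = 1.8108 × +11.7% = +21.2%.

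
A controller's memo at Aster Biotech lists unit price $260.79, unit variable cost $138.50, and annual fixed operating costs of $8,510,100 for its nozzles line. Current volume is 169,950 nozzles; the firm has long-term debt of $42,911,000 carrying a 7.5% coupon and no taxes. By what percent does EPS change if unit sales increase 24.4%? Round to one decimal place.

+56.0%

At 169,950 units, contribution = 169,950 × $122.29 = $20,783,185.50.
Operating income = contribution − fixed costs = $20,783,185.50 − $8,510,100 = $12,273,085.50.
After interest of $3,218,325.00, pre-tax earnings = $9,054,760.50.
DCL = total CM / (EBIT − I) = $20,783,185.50 / $9,054,760.50 = 2.2953.
%ΔEPS = DCL × %ΔSales = 2.2953 × +24.4% = +56.0%.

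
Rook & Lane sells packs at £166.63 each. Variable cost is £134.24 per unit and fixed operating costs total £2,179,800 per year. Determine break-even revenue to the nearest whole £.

CM per unit = £166.63 − £134.24 = £32.39; CM ratio = £32.39 / £166.63 = 0.1944.
Break-even revenue = fixed costs × price ÷ CM = £2,179,800 × £166.63 ÷ £32.39 = £11,213,957.

£11,213,957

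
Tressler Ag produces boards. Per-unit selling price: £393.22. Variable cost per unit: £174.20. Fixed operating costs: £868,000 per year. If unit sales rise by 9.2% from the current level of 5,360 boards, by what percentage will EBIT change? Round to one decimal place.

At 5,360 units, contribution = 5,360 × £219.02 = £1,173,947.20.
EBIT = £1,173,947.20 − £868,000 = £305,947.20.
So DOL = total CM / EBIT = £1,173,947.20 / £305,947.20 = 3.8371.
So EBIT moves 3.8371 × (+9.2%) = +35.3%.

+35.3%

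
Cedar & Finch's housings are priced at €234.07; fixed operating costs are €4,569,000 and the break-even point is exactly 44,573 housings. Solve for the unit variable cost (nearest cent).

€131.56

Contribution per unit must be FC / Q = €4,569,000 / 44,573 = €102.5060.
Hence VC = price − CM = €234.07 − €102.5060 = €131.56.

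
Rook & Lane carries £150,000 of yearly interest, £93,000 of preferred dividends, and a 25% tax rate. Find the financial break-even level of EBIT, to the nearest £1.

£274,000

Preferred dividends are paid after tax, so their pre-tax equivalent is £93,000 ÷ (1 − 0.25) = £124,000.00.
Financial break-even EBIT = interest + D_p ÷ (1 − t) = £150,000 + £124,000.00 = £274,000.00.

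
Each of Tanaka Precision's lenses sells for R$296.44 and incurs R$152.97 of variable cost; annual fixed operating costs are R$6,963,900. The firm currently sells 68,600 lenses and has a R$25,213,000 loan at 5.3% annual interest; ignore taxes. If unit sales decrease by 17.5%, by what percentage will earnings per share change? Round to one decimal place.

Contribution at this volume is 68,600 × R$143.47 = R$9,842,042.00.
Subtracting fixed costs: EBIT = R$9,842,042.00 − R$6,963,900 = R$2,878,142.00.
After interest of R$1,336,289.00, pre-tax earnings = R$1,541,853.00.
Degree of combined leverage = contribution ÷ (EBIT − I) = R$9,842,042.00 ÷ R$1,541,853.00 = 6.3833.
EPS therefore changes by 6.3833 × (-17.5%) = -111.7%.

-111.7%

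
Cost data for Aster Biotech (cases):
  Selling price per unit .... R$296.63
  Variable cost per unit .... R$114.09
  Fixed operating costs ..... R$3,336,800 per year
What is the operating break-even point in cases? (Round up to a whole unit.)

Contribution margin per unit = R$296.63 − R$114.09 = R$182.54.
Break-even volume = fixed costs ÷ CM per unit = R$3,336,800 ÷ R$182.54 = 18,279.83, so 18,280 cases.

18,280 cases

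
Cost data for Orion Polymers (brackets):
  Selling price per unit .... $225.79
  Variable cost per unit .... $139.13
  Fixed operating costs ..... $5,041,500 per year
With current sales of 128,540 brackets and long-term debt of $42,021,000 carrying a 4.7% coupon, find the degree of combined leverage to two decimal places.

Contribution at this volume is 128,540 × $86.66 = $11,139,276.40.
Operating income = contribution − fixed costs = $11,139,276.40 − $5,041,500 = $6,097,776.40. Interest = $1,974,987.00.
DOL = $11,139,276.40 ÷ $6,097,776.40 = 1.8268; DFL = $6,097,776.40 ÷ $4,122,789.40 = 1.4790.
Combined leverage = 1.8268 × 1.4790 = 2.7018.

2.70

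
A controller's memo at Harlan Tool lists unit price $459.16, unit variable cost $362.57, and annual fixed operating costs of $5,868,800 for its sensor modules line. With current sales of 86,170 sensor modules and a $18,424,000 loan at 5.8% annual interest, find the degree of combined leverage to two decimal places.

6.01

Contribution at this volume is 86,170 × $96.59 = $8,323,160.30.
EBIT = $8,323,160.30 − $5,868,800 = $2,454,360.30. Interest = $1,068,592.00, so EBIT − I = $1,385,768.30.
DCL = contribution ÷ (EBIT − I) = $8,323,160.30 ÷ $1,385,768.30 = 6.0062.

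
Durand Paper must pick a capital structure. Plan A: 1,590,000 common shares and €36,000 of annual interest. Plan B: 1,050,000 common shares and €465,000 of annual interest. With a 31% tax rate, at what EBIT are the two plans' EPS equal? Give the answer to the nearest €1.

€1,299,167

Set EPS_A = EPS_B: (EBIT − €36,000)(1 − 0.31) ÷ 1,590,000 = (EBIT − €465,000)(1 − 0.31) ÷ 1,050,000.
Cancelling (1 − t) and cross-multiplying: 1,050,000·(EBIT − 36,000) = 1,590,000·(EBIT − 465,000).
EBIT × (1,590,000 − 1,050,000) = 465,000 × 1,590,000 − 36,000 × 1,050,000 = 701,550,000,000, so EBIT = 701,550,000,000 ÷ 540,000 = 1,299,166.67.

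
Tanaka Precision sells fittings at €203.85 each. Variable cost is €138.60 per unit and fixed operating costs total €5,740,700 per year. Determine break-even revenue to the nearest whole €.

€17,934,739

CM per unit = €203.85 − €138.60 = €65.25; CM ratio = €65.25 / €203.85 = 0.3201.
Break-even revenue = fixed costs × price ÷ CM = €5,740,700 × €203.85 ÷ €65.25 = €17,934,739.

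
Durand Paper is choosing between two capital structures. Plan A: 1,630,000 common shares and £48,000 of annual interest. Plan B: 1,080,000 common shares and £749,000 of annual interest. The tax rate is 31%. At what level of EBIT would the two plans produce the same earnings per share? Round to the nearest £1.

Set EPS_A = EPS_B: (EBIT − £48,000)(1 − 0.31) ÷ 1,630,000 = (EBIT − £749,000)(1 − 0.31) ÷ 1,080,000.
The (1 − t) factor cancels: (EBIT − 48,000) × 1,080,000 = (EBIT − 749,000) × 1,630,000.
Solving, EBIT = (749,000·1,630,000 − 48,000·1,080,000) / (1,630,000 − 1,080,000) = 1,169,030,000,000 / 550,000 = 2,125,509.09.

£2,125,509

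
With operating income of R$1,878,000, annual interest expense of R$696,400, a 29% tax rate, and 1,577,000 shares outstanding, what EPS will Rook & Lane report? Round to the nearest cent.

R$0.53

Pre-tax income = R$1,878,000 − R$696,400.00 = R$1,181,600.00.
Net income = R$1,181,600.00 × (1 − 0.29) = R$838,936.00.
Per share: R$838,936.00 / 1,577,000 shares = R$0.53.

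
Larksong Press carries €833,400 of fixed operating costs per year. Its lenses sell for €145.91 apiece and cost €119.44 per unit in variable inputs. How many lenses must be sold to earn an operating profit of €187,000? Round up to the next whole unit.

38,550 lenses

Unit CM = price − variable cost = €145.91 − €119.44 = €26.47.
Required volume = (fixed costs + target profit) ÷ CM = (€833,400 + €187,000) ÷ €26.47 = 38,549.30, so 38,550 lenses.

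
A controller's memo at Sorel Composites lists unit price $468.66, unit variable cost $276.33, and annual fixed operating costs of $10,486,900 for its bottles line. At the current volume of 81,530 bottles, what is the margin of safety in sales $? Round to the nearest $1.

$12,655,903

Contribution margin per unit = $468.66 − $276.33 = $192.33. Break-even units = $10,486,900 ÷ $192.33 = 54,525.56; break-even revenue = 54,525.56 × $468.66 = $25,553,946.62.
Current sales = 81,530 × $468.66 = $38,209,849.80.
Margin of safety = $38,209,849.80 − $25,553,946.62 = $12,655,903.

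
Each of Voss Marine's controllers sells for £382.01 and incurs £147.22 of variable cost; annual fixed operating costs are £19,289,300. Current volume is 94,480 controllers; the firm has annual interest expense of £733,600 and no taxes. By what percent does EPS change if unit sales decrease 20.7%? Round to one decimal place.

-212.6%

Contribution at this volume is 94,480 × £234.79 = £22,182,959.20.
Subtracting fixed costs: EBIT = £22,182,959.20 − £19,289,300 = £2,893,659.20.
After interest of £733,600.00, pre-tax earnings = £2,160,059.20.
Degree of combined leverage = contribution ÷ (EBIT − I) = £22,182,959.20 ÷ £2,160,059.20 = 10.2696.
EPS therefore changes by 10.2696 × (-20.7%) = -212.6%.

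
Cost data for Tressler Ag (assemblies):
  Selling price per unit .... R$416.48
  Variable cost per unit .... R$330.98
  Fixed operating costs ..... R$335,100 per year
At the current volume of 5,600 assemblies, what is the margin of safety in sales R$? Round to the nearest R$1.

R$699,979

Each unit contributes R$416.48 − R$330.98 = R$85.50. Break-even units = R$335,100 ÷ R$85.50 = 3,919.30; break-even revenue = 3,919.30 × R$416.48 = R$1,632,309.33.
Current sales = 5,600 × R$416.48 = R$2,332,288.00.
Margin of safety = R$2,332,288.00 − R$1,632,309.33 = R$699,979.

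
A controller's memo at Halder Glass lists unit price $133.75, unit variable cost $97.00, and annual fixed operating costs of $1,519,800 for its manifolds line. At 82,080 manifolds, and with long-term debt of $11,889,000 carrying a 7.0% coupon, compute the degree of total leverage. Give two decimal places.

Total contribution margin = 82,080 × $36.75 = $3,016,440.00.
Operating income = contribution − fixed costs = $3,016,440.00 − $1,519,800 = $1,496,640.00. Interest = $832,230.00, so EBIT − I = $664,410.00.
DCL = contribution ÷ (EBIT − I) = $3,016,440.00 ÷ $664,410.00 = 4.5400.

4.54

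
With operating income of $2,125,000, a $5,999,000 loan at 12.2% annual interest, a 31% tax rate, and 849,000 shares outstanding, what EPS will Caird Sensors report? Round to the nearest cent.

Pre-tax income = $2,125,000 − $731,878.00 = $1,393,122.00.
After tax at 31%: net income = $1,393,122.00 × 0.69 = $961,254.18.
Per share: $961,254.18 / 849,000 shares = $1.13.

$1.13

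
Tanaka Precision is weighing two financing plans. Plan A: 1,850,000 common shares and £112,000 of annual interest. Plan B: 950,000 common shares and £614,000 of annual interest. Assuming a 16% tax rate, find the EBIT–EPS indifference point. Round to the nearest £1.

£1,143,889

Set EPS_A = EPS_B: (EBIT − £112,000)(1 − 0.16) ÷ 1,850,000 = (EBIT − £614,000)(1 − 0.16) ÷ 950,000.
Cancelling (1 − t) and cross-multiplying: 950,000·(EBIT − 112,000) = 1,850,000·(EBIT − 614,000).
Solving, EBIT = (614,000·1,850,000 − 112,000·950,000) / (1,850,000 − 950,000) = 1,029,500,000,000 / 900,000 = 1,143,888.89.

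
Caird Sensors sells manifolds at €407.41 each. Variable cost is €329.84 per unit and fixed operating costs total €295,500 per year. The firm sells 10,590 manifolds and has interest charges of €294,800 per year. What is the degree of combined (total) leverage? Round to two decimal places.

3.55

Contribution at this volume is 10,590 × €77.57 = €821,466.30.
EBIT = €821,466.30 − €295,500 = €525,966.30. Interest = €294,800.00.
DOL = €821,466.30 ÷ €525,966.30 = 1.5618; DFL = €525,966.30 ÷ €231,166.30 = 2.2753.
Combined leverage = 1.5618 × 2.2753 = 3.5536.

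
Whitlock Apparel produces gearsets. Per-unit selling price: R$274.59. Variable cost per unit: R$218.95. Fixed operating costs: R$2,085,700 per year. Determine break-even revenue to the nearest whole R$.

R$10,293,177

Contribution margin per unit = R$274.59 − R$218.95 = R$55.64, a CM ratio of R$55.64 ÷ R$274.59 = 0.2026.
Break-even sales = FC ÷ CM ratio = R$2,085,700 × R$274.59 / R$55.64 = R$10,293,177.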